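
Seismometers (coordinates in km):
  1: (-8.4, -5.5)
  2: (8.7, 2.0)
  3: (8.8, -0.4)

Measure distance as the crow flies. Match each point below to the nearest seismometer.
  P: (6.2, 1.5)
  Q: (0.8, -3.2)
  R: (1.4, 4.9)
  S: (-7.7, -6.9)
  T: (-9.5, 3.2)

P at (6.2, 1.5):
  1: √((-14.6)² + (-7.0)²) = √(213.1600 + 49.0000) = 16.19 km
  2: √((2.5)² + (0.5)²) = √(6.2500 + 0.2500) = 2.55 km
  3: √((2.6)² + (-1.9)²) = √(6.7600 + 3.6100) = 3.22 km
  → nearest: 2 (2.55 km)
Q at (0.8, -3.2):
  1: √((-9.2)² + (-2.3)²) = √(84.6400 + 5.2900) = 9.48 km
  2: √((7.9)² + (5.2)²) = √(62.4100 + 27.0400) = 9.46 km
  3: √((8.0)² + (2.8)²) = √(64.0000 + 7.8400) = 8.48 km
  → nearest: 3 (8.48 km)
R at (1.4, 4.9):
  1: √((-9.8)² + (-10.4)²) = √(96.0400 + 108.1600) = 14.29 km
  2: √((7.3)² + (-2.9)²) = √(53.2900 + 8.4100) = 7.85 km
  3: √((7.4)² + (-5.3)²) = √(54.7600 + 28.0900) = 9.10 km
  → nearest: 2 (7.85 km)
S at (-7.7, -6.9):
  1: √((-0.7)² + (1.4)²) = √(0.4900 + 1.9600) = 1.57 km
  2: √((16.4)² + (8.9)²) = √(268.9600 + 79.2100) = 18.66 km
  3: √((16.5)² + (6.5)²) = √(272.2500 + 42.2500) = 17.73 km
  → nearest: 1 (1.57 km)
T at (-9.5, 3.2):
  1: √((1.1)² + (-8.7)²) = √(1.2100 + 75.6900) = 8.77 km
  2: √((18.2)² + (-1.2)²) = √(331.2400 + 1.4400) = 18.24 km
  3: √((18.3)² + (-3.6)²) = √(334.8900 + 12.9600) = 18.65 km
  → nearest: 1 (8.77 km)

P→2; Q→3; R→2; S→1; T→1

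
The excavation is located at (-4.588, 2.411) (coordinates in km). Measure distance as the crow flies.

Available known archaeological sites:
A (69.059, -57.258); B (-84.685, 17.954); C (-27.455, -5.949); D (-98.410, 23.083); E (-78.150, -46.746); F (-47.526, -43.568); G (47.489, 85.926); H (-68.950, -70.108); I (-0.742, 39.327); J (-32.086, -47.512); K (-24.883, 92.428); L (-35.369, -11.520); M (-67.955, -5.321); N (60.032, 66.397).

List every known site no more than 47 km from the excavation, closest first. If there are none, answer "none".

C, L, I

Distances from (-4.588, 2.411):
A: 94.785 km
B: 81.591 km
C: 24.347 km
D: 96.072 km
E: 88.475 km
F: 62.911 km
G: 98.421 km
H: 96.961 km
I: 37.116 km
J: 56.995 km
K: 92.276 km
L: 33.787 km
M: 63.837 km
N: 90.939 km
Threshold 47 km: C (24.347 km), L (33.787 km), I (37.116 km) are within range.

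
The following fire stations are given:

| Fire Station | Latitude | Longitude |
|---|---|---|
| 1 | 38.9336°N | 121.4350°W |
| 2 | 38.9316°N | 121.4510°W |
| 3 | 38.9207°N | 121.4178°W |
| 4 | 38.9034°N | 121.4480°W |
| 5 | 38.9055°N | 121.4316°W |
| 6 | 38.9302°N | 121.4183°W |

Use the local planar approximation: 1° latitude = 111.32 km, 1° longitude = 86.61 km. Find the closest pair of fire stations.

3 and 6

Pairwise distances:
1–2: √((-0.0020·111.32)² + (-0.0160·86.61)²) = √(0.049569 + 1.920331) = 1.4035 km
1–3: √((-0.0129·111.32)² + (0.0172·86.61)²) = √(2.062176 + 2.219182) = 2.0691 km
1–4: √((-0.0302·111.32)² + (-0.0130·86.61)²) = √(11.302130 + 1.267718) = 3.5454 km
1–5: √((-0.0281·111.32)² + (0.0034·86.61)²) = √(9.784960 + 0.086715) = 3.1419 km
1–6: √((-0.0034·111.32)² + (0.0167·86.61)²) = √(0.143253 + 2.092035) = 1.4951 km
2–3: √((-0.0109·111.32)² + (0.0332·86.61)²) = √(1.472310 + 8.268224) = 3.1210 km
2–4: √((-0.0282·111.32)² + (0.0030·86.61)²) = √(9.854727 + 0.067512) = 3.1500 km
2–5: √((-0.0261·111.32)² + (0.0194·86.61)²) = √(8.441651 + 2.823186) = 3.3563 km
2–6: √((-0.0014·111.32)² + (0.0327·86.61)²) = √(0.024289 + 8.021057) = 2.8364 km
3–4: √((-0.0173·111.32)² + (-0.0302·86.61)²) = √(3.708844 + 6.841478) = 3.2481 km
3–5: √((-0.0152·111.32)² + (-0.0138·86.61)²) = √(2.863081 + 1.428546) = 2.0716 km
3–6: √((0.0095·111.32)² + (-0.0005·86.61)²) = √(1.118391 + 0.001875) = 1.0584 km
4–5: √((0.0021·111.32)² + (0.0164·86.61)²) = √(0.054649 + 2.017548) = 1.4395 km
4–6: √((0.0268·111.32)² + (0.0297·86.61)²) = √(8.900532 + 6.616815) = 3.9392 km
5–6: √((0.0247·111.32)² + (0.0133·86.61)²) = √(7.560322 + 1.326904) = 2.9811 km
Closest pair: 3–6 at 1.0584 km.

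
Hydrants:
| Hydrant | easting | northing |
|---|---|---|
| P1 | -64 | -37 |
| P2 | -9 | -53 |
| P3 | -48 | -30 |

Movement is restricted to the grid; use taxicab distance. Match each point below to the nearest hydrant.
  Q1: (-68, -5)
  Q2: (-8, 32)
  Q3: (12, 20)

Q1→P1; Q2→P2; Q3→P2

Q1 at (-68, -5):
  P1: 36
  P2: 107
  P3: 45
  → nearest: P1 (36)
Q2 at (-8, 32):
  P1: 125
  P2: 86
  P3: 102
  → nearest: P2 (86)
Q3 at (12, 20):
  P1: 133
  P2: 94
  P3: 110
  → nearest: P2 (94)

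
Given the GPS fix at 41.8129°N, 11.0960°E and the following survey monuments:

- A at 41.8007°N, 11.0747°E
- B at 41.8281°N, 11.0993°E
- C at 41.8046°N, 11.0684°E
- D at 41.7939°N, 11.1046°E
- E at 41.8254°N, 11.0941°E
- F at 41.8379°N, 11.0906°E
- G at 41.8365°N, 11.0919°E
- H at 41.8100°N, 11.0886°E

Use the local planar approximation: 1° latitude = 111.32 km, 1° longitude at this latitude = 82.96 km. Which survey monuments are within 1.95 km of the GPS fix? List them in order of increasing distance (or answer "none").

Distances from 41.8129°N, 11.0960°E:
A: 2.2287 km
B: 1.7141 km
C: 2.4691 km
D: 2.2322 km
E: 1.4004 km
F: 2.8188 km
G: 2.6491 km
H: 0.6936 km
Threshold 1.95 km: H (0.6936 km), E (1.4004 km), B (1.7141 km) are within range.

H, E, B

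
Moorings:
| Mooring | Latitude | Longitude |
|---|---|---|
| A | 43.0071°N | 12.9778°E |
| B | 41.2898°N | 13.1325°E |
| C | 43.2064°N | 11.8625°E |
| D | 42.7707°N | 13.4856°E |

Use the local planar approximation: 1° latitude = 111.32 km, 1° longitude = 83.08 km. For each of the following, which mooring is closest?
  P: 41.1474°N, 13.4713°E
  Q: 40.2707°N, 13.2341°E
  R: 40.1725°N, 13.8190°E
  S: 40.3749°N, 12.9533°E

P→B; Q→B; R→B; S→B

P at 41.1474°N, 13.4713°E:
  A: 211.0427 km
  B: 32.3043 km
  C: 265.3319 km
  D: 180.7097 km
  → nearest: B (32.3043 km)
Q at 40.2707°N, 13.2341°E:
  A: 305.3594 km
  B: 113.7598 km
  C: 346.0994 km
  D: 279.0833 km
  → nearest: B (113.7598 km)
R at 40.1725°N, 13.8190°E:
  A: 323.1942 km
  B: 136.8312 km
  C: 374.8137 km
  D: 290.5549 km
  → nearest: B (136.8312 km)
S at 40.3749°N, 12.9533°E:
  A: 293.0236 km
  B: 102.9291 km
  C: 327.9715 km
  D: 270.3421 km
  → nearest: B (102.9291 km)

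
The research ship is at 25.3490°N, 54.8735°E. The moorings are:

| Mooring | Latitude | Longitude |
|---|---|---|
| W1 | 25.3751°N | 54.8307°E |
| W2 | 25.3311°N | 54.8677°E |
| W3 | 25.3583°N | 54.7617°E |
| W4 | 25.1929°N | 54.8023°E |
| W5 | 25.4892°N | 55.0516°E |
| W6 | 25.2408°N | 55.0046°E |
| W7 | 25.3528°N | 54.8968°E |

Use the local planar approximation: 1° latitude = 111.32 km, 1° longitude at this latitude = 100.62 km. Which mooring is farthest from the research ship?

W5

Distances from 25.3490°N, 54.8735°E:
W1: √((0.0261·111.32)² + (-0.0428·100.62)²) = √(8.441651 + 18.546252) = 5.1950 km
W2: √((-0.0179·111.32)² + (-0.0058·100.62)²) = √(3.970566 + 0.340584) = 2.0763 km
W3: √((0.0093·111.32)² + (-0.1118·100.62)²) = √(1.071796 + 126.547110) = 11.2969 km
W4: √((-0.1561·111.32)² + (-0.0712·100.62)²) = √(301.961936 + 51.324959) = 18.7959 km
W5: √((0.1402·111.32)² + (0.1781·100.62)²) = √(243.580447 + 321.141525) = 23.7639 km
W6: √((-0.1082·111.32)² + (0.1311·100.62)²) = √(145.077785 + 174.009921) = 17.8630 km
W7: √((0.0038·111.32)² + (0.0233·100.62)²) = √(0.178943 + 5.496427) = 2.3823 km
Maximum: W5 at 23.7639 km.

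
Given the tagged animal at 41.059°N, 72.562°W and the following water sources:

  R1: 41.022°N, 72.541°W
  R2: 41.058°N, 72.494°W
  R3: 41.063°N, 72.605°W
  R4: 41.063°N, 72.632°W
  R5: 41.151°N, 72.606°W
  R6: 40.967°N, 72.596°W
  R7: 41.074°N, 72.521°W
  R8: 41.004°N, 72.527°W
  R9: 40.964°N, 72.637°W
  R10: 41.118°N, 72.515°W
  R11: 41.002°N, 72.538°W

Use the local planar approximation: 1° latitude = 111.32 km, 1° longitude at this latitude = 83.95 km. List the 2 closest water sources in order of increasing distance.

Distances from 41.059°N, 72.562°W:
R1: √((-0.037·111.32)² + (0.021·83.95)²) = √(16.96484 + 3.10799) = 4.480 km
R2: √((-0.001·111.32)² + (0.068·83.95)²) = √(0.01239 + 32.58811) = 5.710 km
R3: √((0.004·111.32)² + (-0.043·83.95)²) = √(0.19827 + 13.03102) = 3.637 km
R4: √((0.004·111.32)² + (-0.070·83.95)²) = √(0.19827 + 34.53325) = 5.893 km
R5: √((0.092·111.32)² + (-0.044·83.95)²) = √(104.88709 + 13.64416) = 10.887 km
R6: √((-0.092·111.32)² + (-0.034·83.95)²) = √(104.88709 + 8.14703) = 10.632 km
R7: √((0.015·111.32)² + (0.041·83.95)²) = √(2.78823 + 11.84702) = 3.826 km
R8: √((-0.055·111.32)² + (0.035·83.95)²) = √(37.48623 + 8.63331) = 6.791 km
R9: √((-0.095·111.32)² + (-0.075·83.95)²) = √(111.83909 + 39.64276) = 12.308 km
R10: √((0.059·111.32)² + (0.047·83.95)²) = √(43.13705 + 15.56815) = 7.662 km
R11: √((-0.057·111.32)² + (0.024·83.95)²) = √(40.26207 + 4.05942) = 6.657 km
Sorted: R3 (3.637 km) < R7 (3.826 km) < R1 (4.480 km) < R2 (5.710 km) < …

R3, R7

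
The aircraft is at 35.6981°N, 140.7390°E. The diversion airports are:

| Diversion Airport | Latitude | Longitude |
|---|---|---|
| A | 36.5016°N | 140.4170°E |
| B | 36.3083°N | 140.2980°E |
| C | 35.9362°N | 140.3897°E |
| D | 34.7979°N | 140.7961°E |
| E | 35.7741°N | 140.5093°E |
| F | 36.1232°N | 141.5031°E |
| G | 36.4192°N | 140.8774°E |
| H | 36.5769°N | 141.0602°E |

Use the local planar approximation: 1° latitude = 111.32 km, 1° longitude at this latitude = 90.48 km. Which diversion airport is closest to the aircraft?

E

Distances from 35.6981°N, 140.7390°E:
A: √((0.8035·111.32)² + (-0.3220·90.48)²) = √(8000.518937 + 848.822586) = 94.0709 km
B: √((0.6102·111.32)² + (-0.4410·90.48)²) = √(4614.140365 + 1592.144067) = 78.7800 km
C: √((0.2381·111.32)² + (-0.3493·90.48)²) = √(702.530504 + 998.854787) = 41.2479 km
D: √((-0.9002·111.32)² + (0.0571·90.48)²) = √(10042.097011 + 26.691772) = 100.3434 km
E: √((0.0760·111.32)² + (-0.2297·90.48)²) = √(71.577015 + 431.943730) = 22.4393 km
F: √((0.4251·111.32)² + (0.7641·90.48)²) = √(2239.384177 + 4779.754417) = 83.7803 km
G: √((0.7211·111.32)² + (0.1384·90.48)²) = √(6443.730768 + 156.811303) = 81.2437 km
H: √((0.8788·111.32)² + (0.3212·90.48)²) = √(9570.320714 + 844.610074) = 102.0536 km
Minimum: E at 22.4393 km.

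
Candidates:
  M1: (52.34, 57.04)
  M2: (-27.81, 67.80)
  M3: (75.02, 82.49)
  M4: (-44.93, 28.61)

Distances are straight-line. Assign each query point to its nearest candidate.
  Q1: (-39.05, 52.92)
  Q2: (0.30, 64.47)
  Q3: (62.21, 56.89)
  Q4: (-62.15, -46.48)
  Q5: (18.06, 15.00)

Q1 at (-39.05, 52.92):
  M1: 91.48
  M2: 18.65
  M3: 117.84
  M4: 25.01
  → nearest: M2 (18.65)
Q2 at (0.30, 64.47):
  M1: 52.57
  M2: 28.31
  M3: 76.86
  M4: 57.72
  → nearest: M2 (28.31)
Q3 at (62.21, 56.89):
  M1: 9.87
  M2: 90.68
  M3: 28.63
  M4: 110.81
  → nearest: M1 (9.87)
Q4 at (-62.15, -46.48):
  M1: 154.35
  M2: 119.33
  M3: 188.28
  M4: 77.04
  → nearest: M4 (77.04)
Q5 at (18.06, 15.00):
  M1: 54.24
  M2: 69.94
  M3: 88.31
  M4: 64.44
  → nearest: M1 (54.24)

Q1→M2; Q2→M2; Q3→M1; Q4→M4; Q5→M1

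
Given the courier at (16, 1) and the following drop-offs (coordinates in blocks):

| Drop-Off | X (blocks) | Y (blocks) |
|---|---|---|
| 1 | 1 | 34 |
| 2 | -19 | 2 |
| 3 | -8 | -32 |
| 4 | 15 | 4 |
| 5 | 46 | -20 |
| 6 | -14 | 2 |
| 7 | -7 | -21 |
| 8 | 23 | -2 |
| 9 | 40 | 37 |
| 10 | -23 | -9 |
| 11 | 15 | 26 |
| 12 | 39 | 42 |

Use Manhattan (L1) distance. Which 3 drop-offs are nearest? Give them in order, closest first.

4, 8, 11

Distances from (16, 1):
1: |-15| + |33| = 15 + 33 = 48 blocks
2: |-35| + |1| = 35 + 1 = 36 blocks
3: |-24| + |-33| = 24 + 33 = 57 blocks
4: |-1| + |3| = 1 + 3 = 4 blocks
5: |30| + |-21| = 30 + 21 = 51 blocks
6: |-30| + |1| = 30 + 1 = 31 blocks
7: |-23| + |-22| = 23 + 22 = 45 blocks
8: |7| + |-3| = 7 + 3 = 10 blocks
9: |24| + |36| = 24 + 36 = 60 blocks
10: |-39| + |-10| = 39 + 10 = 49 blocks
11: |-1| + |25| = 1 + 25 = 26 blocks
12: |23| + |41| = 23 + 41 = 64 blocks
Sorted: 4 (4 blocks) < 8 (10 blocks) < 11 (26 blocks) < 6 (31 blocks) < 2 (36 blocks) < …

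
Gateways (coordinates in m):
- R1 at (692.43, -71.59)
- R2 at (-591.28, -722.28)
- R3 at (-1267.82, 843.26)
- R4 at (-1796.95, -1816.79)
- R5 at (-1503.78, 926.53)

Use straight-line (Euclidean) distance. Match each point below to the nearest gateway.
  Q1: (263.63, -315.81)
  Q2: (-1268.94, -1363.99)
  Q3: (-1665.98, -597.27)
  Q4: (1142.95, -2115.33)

Q1→R1; Q2→R4; Q3→R2; Q4→R1

Q1 at (263.63, -315.81):
  R1: 493.47 m
  R2: 946.62 m
  R3: 1920.62 m
  R4: 2549.30 m
  R5: 2160.36 m
  → nearest: R1 (493.47 m)
Q2 at (-1268.94, -1363.99):
  R1: 2348.89 m
  R2: 933.28 m
  R3: 2207.25 m
  R4: 695.57 m
  R5: 2302.53 m
  → nearest: R4 (695.57 m)
Q3 at (-1665.98, -597.27):
  R1: 2416.29 m
  R2: 1081.95 m
  R3: 1494.54 m
  R4: 1226.53 m
  R5: 1532.41 m
  → nearest: R2 (1081.95 m)
Q4 at (1142.95, -2115.33):
  R1: 2092.81 m
  R2: 2224.44 m
  R3: 3816.42 m
  R4: 2955.02 m
  R5: 4032.13 m
  → nearest: R1 (2092.81 m)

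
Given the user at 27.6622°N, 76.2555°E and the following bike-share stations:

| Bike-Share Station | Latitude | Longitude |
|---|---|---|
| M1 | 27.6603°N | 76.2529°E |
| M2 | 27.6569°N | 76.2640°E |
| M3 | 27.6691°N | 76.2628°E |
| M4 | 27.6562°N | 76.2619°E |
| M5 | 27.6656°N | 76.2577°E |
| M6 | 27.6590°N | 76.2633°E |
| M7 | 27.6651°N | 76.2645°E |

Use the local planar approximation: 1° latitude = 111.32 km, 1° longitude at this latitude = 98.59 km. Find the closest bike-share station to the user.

M1

Distances from 27.6622°N, 76.2555°E:
M1: √((-0.0019·111.32)² + (-0.0026·98.59)²) = √(0.044736 + 0.065707) = 0.3323 km
M2: √((-0.0053·111.32)² + (0.0085·98.59)²) = √(0.348095 + 0.702269) = 1.0249 km
M3: √((0.0069·111.32)² + (0.0073·98.59)²) = √(0.589990 + 0.517978) = 1.0526 km
M4: √((-0.0060·111.32)² + (0.0064·98.59)²) = √(0.446117 + 0.398131) = 0.9188 km
M5: √((0.0034·111.32)² + (0.0022·98.59)²) = √(0.143253 + 0.047045) = 0.4362 km
M6: √((-0.0032·111.32)² + (0.0078·98.59)²) = √(0.126896 + 0.591364) = 0.8475 km
M7: √((0.0029·111.32)² + (0.0090·98.59)²) = √(0.104218 + 0.787319) = 0.9442 km
Minimum: M1 at 0.3323 km.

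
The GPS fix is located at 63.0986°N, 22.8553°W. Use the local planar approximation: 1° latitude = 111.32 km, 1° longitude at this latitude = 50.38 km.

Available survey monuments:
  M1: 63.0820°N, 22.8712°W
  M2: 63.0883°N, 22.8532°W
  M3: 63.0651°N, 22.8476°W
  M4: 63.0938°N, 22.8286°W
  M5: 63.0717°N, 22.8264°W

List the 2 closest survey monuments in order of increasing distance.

M2, M4

Distances from 63.0986°N, 22.8553°W:
M1: √((-0.0166·111.32)² + (-0.0159·50.38)²) = √(3.414779 + 0.641668) = 2.0141 km
M2: √((-0.0103·111.32)² + (0.0021·50.38)²) = √(1.314682 + 0.011193) = 1.1515 km
M3: √((-0.0335·111.32)² + (0.0077·50.38)²) = √(13.907082 + 0.150487) = 3.7493 km
M4: √((-0.0048·111.32)² + (0.0267·50.38)²) = √(0.285515 + 1.809418) = 1.4474 km
M5: √((-0.0269·111.32)² + (0.0289·50.38)²) = √(8.967078 + 2.119884) = 3.3297 km
Sorted: M2 (1.1515 km) < M4 (1.4474 km) < M1 (2.0141 km) < M5 (3.3297 km) < …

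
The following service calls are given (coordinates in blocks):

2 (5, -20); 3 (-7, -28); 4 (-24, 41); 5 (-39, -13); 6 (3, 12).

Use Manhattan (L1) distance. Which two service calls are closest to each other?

2 and 3

Pairwise distances:
2–3: |-12| + |-8| = 12 + 8 = 20 blocks
2–4: |-29| + |61| = 29 + 61 = 90 blocks
2–5: |-44| + |7| = 44 + 7 = 51 blocks
2–6: |-2| + |32| = 2 + 32 = 34 blocks
3–4: |-17| + |69| = 17 + 69 = 86 blocks
3–5: |-32| + |15| = 32 + 15 = 47 blocks
3–6: |10| + |40| = 10 + 40 = 50 blocks
4–5: |-15| + |-54| = 15 + 54 = 69 blocks
4–6: |27| + |-29| = 27 + 29 = 56 blocks
5–6: |42| + |25| = 42 + 25 = 67 blocks
Closest pair: 2–3 at 20 blocks.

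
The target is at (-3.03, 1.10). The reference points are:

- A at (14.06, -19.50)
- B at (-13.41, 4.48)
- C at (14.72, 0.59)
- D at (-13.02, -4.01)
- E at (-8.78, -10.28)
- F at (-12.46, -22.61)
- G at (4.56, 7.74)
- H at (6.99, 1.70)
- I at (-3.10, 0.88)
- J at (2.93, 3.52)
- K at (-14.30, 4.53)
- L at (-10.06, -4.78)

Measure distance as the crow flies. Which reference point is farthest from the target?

A

Distances from (-3.03, 1.10):
A: √((17.09)² + (-20.60)²) = √(292.0681 + 424.3600) = 26.77
B: √((-10.38)² + (3.38)²) = √(107.7444 + 11.4244) = 10.92
C: √((17.75)² + (-0.51)²) = √(315.0625 + 0.2601) = 17.76
D: √((-9.99)² + (-5.11)²) = √(99.8001 + 26.1121) = 11.22
E: √((-5.75)² + (-11.38)²) = √(33.0625 + 129.5044) = 12.75
F: √((-9.43)² + (-23.71)²) = √(88.9249 + 562.1641) = 25.52
G: √((7.59)² + (6.64)²) = √(57.6081 + 44.0896) = 10.08
H: √((10.02)² + (0.60)²) = √(100.4004 + 0.3600) = 10.04
I: √((-0.07)² + (-0.22)²) = √(0.0049 + 0.0484) = 0.23
J: √((5.96)² + (2.42)²) = √(35.5216 + 5.8564) = 6.43
K: √((-11.27)² + (3.43)²) = √(127.0129 + 11.7649) = 11.78
L: √((-7.03)² + (-5.88)²) = √(49.4209 + 34.5744) = 9.16
Maximum: A at 26.77.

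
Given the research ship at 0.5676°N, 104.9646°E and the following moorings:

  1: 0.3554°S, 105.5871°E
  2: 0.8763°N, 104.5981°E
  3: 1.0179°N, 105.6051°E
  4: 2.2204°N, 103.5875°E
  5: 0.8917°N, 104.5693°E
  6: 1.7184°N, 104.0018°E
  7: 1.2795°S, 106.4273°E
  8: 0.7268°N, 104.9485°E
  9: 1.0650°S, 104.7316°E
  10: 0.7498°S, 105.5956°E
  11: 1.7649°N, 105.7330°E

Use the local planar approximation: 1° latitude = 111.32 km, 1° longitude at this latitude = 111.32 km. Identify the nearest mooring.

Distances from 0.5676°N, 104.9646°E:
1: √((-0.9230·111.32)² + (0.6225·111.32)²) = √(10557.225483 + 4802.032631) = 123.9325 km
2: √((0.3087·111.32)² + (-0.3665·111.32)²) = √(1180.917761 + 1664.540449) = 53.3428 km
3: √((0.4503·111.32)² + (0.6405·111.32)²) = √(2512.755830 + 5083.755596) = 87.1580 km
4: √((1.6528·111.32)² + (-1.3771·111.32)²) = √(33852.208234 + 23500.513497) = 239.4843 km
5: √((0.3241·111.32)² + (-0.3953·111.32)²) = √(1301.680675 + 1936.422071) = 56.9043 km
6: √((1.1508·111.32)² + (-0.9628·111.32)²) = √(16411.417797 + 11487.315748) = 167.0291 km
7: √((-1.8471·111.32)² + (1.4627·111.32)²) = √(42279.243894 + 26512.880729) = 262.2825 km
8: √((0.1592·111.32)² + (-0.0161·111.32)²) = √(314.074388 + 3.212167) = 17.8125 km
9: √((-1.6326·111.32)² + (-0.2330·111.32)²) = √(33029.802712 + 672.757019) = 183.5826 km
10: √((-1.3174·111.32)² + (0.6310·111.32)²) = √(21507.093023 + 4934.067810) = 162.6074 km
11: √((1.1973·111.32)² + (0.7684·111.32)²) = √(17764.474312 + 7316.798714) = 158.3707 km
Minimum: 8 at 17.8125 km.

8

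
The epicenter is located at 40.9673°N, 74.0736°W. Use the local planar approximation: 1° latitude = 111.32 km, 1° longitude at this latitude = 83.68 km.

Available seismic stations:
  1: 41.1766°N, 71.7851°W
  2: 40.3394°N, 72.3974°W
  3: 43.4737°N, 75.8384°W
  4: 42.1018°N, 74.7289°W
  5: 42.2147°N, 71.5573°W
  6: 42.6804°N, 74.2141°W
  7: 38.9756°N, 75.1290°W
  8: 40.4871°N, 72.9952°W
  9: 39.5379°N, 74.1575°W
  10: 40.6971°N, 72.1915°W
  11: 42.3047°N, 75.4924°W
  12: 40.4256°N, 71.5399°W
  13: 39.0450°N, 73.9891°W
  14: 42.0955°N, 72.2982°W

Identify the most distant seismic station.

Distances from 40.9673°N, 74.0736°W:
1: 192.9138 km
2: 156.7157 km
3: 315.6848 km
4: 137.6835 km
5: 252.2290 km
6: 191.0644 km
7: 238.6581 km
8: 104.8851 km
9: 159.2756 km
10: 160.3407 km
11: 190.4225 km
12: 220.4287 km
13: 214.1072 km
14: 194.5375 km
Maximum: 3 at 315.6848 km.

3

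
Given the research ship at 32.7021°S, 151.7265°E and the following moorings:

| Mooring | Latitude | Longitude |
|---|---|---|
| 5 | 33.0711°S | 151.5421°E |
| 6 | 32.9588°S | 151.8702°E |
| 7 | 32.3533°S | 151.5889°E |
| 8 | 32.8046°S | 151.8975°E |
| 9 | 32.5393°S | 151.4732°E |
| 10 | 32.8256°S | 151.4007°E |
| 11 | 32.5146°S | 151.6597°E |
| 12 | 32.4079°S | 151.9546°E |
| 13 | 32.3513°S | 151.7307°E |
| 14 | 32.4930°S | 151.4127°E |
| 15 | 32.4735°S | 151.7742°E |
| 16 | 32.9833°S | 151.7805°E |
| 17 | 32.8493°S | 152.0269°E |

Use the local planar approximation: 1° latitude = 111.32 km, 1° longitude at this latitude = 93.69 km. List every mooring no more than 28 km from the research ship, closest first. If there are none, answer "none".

Distances from 32.7021°S, 151.7265°E:
5: √((-0.3690·111.32)² + (-0.1844·93.69)²) = √(1687.326501 + 298.475241) = 44.5623 km
6: √((-0.2567·111.32)² + (0.1437·93.69)²) = √(816.578860 + 181.259181) = 31.5886 km
7: √((0.3488·111.32)² + (-0.1376·93.69)²) = √(1507.645889 + 166.197063) = 40.9126 km
8: √((-0.1025·111.32)² + (0.1710·93.69)²) = √(130.194946 + 256.672121) = 19.6689 km
9: √((0.1628·111.32)² + (-0.2533·93.69)²) = √(328.439359 + 563.192493) = 29.8602 km
10: √((-0.1235·111.32)² + (-0.3258·93.69)²) = √(189.008054 + 931.726908) = 33.4774 km
11: √((0.1875·111.32)² + (-0.0668·93.69)²) = √(435.661256 + 39.168722) = 21.7906 km
12: √((0.2942·111.32)² + (0.2281·93.69)²) = √(1072.585032 + 456.706348) = 39.1062 km
13: √((0.3508·111.32)² + (0.0042·93.69)²) = √(1524.984975 + 0.154841) = 39.0530 km
14: √((0.2091·111.32)² + (-0.3138·93.69)²) = √(541.819288 + 864.355414) = 37.4990 km
15: √((0.2286·111.32)² + (0.0477·93.69)²) = √(647.588082 + 19.972077) = 25.8372 km
16: √((-0.2812·111.32)² + (0.0540·93.69)²) = √(979.889329 + 25.596112) = 31.7094 km
17: √((-0.1472·111.32)² + (0.3004·93.69)²) = √(268.510959 + 792.111529) = 32.5672 km
Threshold 28 km: 8 (19.6689 km), 11 (21.7906 km), 15 (25.8372 km) are within range.

8, 11, 15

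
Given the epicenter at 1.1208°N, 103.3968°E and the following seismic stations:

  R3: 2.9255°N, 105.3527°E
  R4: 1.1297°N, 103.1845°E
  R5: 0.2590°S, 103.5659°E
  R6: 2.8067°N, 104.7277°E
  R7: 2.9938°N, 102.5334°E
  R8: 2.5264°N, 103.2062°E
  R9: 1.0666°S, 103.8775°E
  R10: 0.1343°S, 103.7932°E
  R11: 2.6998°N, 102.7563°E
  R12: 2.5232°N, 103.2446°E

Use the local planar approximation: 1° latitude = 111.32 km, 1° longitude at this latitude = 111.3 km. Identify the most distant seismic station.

Distances from 1.1208°N, 103.3968°E:
R3: √((1.8047·111.32)² + (1.9559·111.3)²) = √(40360.490168 + 47389.663187) = 296.2265 km
R4: √((0.0089·111.32)² + (-0.2123·111.3)²) = √(0.981582 + 558.329168) = 23.6498 km
R5: √((-1.3798·111.32)² + (0.1691·111.3)²) = √(23592.756020 + 354.223642) = 154.7481 km
R6: √((1.6859·111.32)² + (1.3309·111.3)²) = √(35221.675911 + 21942.251005) = 239.0898 km
R7: √((1.8730·111.32)² + (-0.8634·111.3)²) = √(43473.234126 + 9234.521937) = 229.5817 km
R8: √((1.4056·111.32)² + (-0.1906·111.3)²) = √(24483.296514 + 450.024462) = 157.9029 km
R9: √((-2.1874·111.32)² + (0.4807·111.3)²) = √(59292.916218 + 2862.454374) = 249.3098 km
R10: √((-1.2551·111.32)² + (0.3964·111.3)²) = √(19521.044635 + 1946.514397) = 146.5181 km
R11: √((1.5790·111.32)² + (-0.6405·111.3)²) = √(30896.597510 + 5081.929043) = 189.6801 km
R12: √((1.4024·111.32)² + (-0.1522·111.3)²) = √(24371.945680 + 286.958857) = 157.0315 km
Maximum: R3 at 296.2265 km.

R3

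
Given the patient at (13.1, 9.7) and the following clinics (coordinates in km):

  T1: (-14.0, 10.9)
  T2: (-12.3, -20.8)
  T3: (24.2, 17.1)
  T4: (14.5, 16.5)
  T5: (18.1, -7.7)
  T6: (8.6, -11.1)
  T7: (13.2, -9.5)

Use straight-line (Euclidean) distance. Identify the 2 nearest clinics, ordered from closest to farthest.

Distances from (13.1, 9.7):
T1: 27.1 km
T2: 39.7 km
T3: 13.3 km
T4: 6.9 km
T5: 18.1 km
T6: 21.3 km
T7: 19.2 km
Sorted: T4 (6.9 km) < T3 (13.3 km) < T5 (18.1 km) < T7 (19.2 km) < …

T4, T3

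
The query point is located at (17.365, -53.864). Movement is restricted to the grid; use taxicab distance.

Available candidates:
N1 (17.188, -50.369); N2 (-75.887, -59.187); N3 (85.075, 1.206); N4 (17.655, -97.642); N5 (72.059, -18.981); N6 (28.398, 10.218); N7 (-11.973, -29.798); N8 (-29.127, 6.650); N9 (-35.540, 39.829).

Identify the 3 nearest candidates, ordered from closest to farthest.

Distances from (17.365, -53.864):
N1: 3.672
N2: 98.575
N3: 122.780
N4: 44.068
N5: 89.577
N6: 75.115
N7: 53.404
N8: 107.006
N9: 146.598
Sorted: N1 (3.672) < N4 (44.068) < N7 (53.404) < N6 (75.115) < N5 (89.577) < …

N1, N4, N7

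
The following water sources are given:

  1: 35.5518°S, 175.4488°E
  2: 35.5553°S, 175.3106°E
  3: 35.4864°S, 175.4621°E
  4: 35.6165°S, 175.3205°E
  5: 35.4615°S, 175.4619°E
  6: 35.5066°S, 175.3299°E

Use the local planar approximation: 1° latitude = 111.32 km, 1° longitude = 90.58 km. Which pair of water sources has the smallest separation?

3 and 5

Pairwise distances:
1–2: 12.5242 km
1–3: 7.3793 km
1–4: 13.6723 km
1–5: 10.1220 km
1–6: 11.8874 km
2–3: 15.7209 km
2–4: 6.8715 km
2–5: 17.2294 km
2–6: 5.6962 km
3–4: 19.3458 km
3–5: 2.7719 km
3–6: 12.1840 km
4–5: 21.4888 km
4–6: 12.2637 km
5–6: 12.9678 km
Closest pair: 3–5 at 2.7719 km.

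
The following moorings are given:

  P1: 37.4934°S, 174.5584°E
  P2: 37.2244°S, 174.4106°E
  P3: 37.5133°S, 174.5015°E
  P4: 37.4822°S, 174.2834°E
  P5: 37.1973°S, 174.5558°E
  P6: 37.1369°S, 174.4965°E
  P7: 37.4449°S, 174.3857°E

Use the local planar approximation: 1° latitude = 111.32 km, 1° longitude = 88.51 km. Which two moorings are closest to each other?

P1 and P3

Pairwise distances:
P1–P2: 32.6778 km
P1–P3: 5.5019 km
P1–P4: 24.3722 km
P1–P5: 32.9627 km
P1–P6: 40.0620 km
P1–P7: 16.2111 km
P2–P3: 33.1515 km
P2–P4: 30.8277 km
P2–P5: 13.2010 km
P2–P6: 12.3565 km
P2–P7: 24.6448 km
P3–P4: 19.6120 km
P3–P5: 35.5039 km
P3–P6: 41.9032 km
P3–P7: 12.7683 km
P4–P5: 39.8390 km
P4–P6: 42.8170 km
P4–P7: 9.9612 km
P5–P6: 8.5298 km
P5–P7: 31.4067 km
P6–P7: 35.6615 km
Closest pair: P1–P3 at 5.5019 km.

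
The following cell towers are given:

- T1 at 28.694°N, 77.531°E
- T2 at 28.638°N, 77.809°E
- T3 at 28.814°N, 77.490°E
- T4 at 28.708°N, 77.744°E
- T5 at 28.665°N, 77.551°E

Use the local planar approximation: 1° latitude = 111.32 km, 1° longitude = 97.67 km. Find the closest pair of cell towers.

Pairwise distances:
T1–T2: √((-0.056·111.32)² + (0.278·97.67)²) = √(38.86176 + 737.24522) = 27.859 km
T1–T3: √((0.120·111.32)² + (-0.041·97.67)²) = √(178.44685 + 16.03578) = 13.946 km
T1–T4: √((0.014·111.32)² + (0.213·97.67)²) = √(2.42886 + 432.79435) = 20.862 km
T1–T5: √((-0.029·111.32)² + (0.020·97.67)²) = √(10.42179 + 3.81577) = 3.773 km
T2–T3: √((0.176·111.32)² + (-0.319·97.67)²) = √(383.85900 + 970.74182) = 36.805 km
T2–T4: √((0.070·111.32)² + (-0.065·97.67)²) = √(60.72150 + 40.30409) = 10.051 km
T2–T5: √((0.027·111.32)² + (-0.258·97.67)²) = √(9.03387 + 634.98255) = 25.377 km
T3–T4: √((-0.106·111.32)² + (0.254·97.67)²) = √(139.23811 + 615.44579) = 27.472 km
T3–T5: √((-0.149·111.32)² + (0.061·97.67)²) = √(275.11795 + 35.49621) = 17.624 km
T4–T5: √((-0.043·111.32)² + (-0.193·97.67)²) = √(22.91307 + 355.33419) = 19.449 km
Closest pair: T1–T5 at 3.773 km.

T1 and T5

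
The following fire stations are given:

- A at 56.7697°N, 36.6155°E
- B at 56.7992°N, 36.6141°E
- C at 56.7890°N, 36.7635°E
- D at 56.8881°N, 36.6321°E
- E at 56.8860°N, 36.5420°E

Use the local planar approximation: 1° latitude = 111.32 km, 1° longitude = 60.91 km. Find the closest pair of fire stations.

Pairwise distances:
A–B: 3.2850 km
A–C: 9.2672 km
A–D: 13.2190 km
A–E: 13.6987 km
B–C: 9.1705 km
B–D: 9.9569 km
B–E: 10.6137 km
C–D: 13.6293 km
C–E: 17.2806 km
D–E: 5.4930 km
Closest pair: A–B at 3.2850 km.

A and B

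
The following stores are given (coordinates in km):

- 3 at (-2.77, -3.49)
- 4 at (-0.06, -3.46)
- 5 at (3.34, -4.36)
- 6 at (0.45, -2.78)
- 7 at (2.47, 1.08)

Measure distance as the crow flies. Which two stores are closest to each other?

4 and 6

Pairwise distances:
4–6: √((0.51)² + (0.68)²) = √(0.2601 + 0.4624) = 0.85 km
3–4: √((2.71)² + (0.03)²) = √(7.3441 + 0.0009) = 2.71 km
5–6: √((-2.89)² + (1.58)²) = √(8.3521 + 2.4964) = 3.29 km
3–6: √((3.22)² + (0.71)²) = √(10.3684 + 0.5041) = 3.30 km
4–5: √((3.40)² + (-0.90)²) = √(11.5600 + 0.8100) = 3.52 km
6–7: √((2.02)² + (3.86)²) = √(4.0804 + 14.8996) = 4.36 km
4–7: √((2.53)² + (4.54)²) = √(6.4009 + 20.6116) = 5.20 km
5–7: √((-0.87)² + (5.44)²) = √(0.7569 + 29.5936) = 5.51 km
3–5: √((6.11)² + (-0.87)²) = √(37.3321 + 0.7569) = 6.17 km
3–7: √((5.24)² + (4.57)²) = √(27.4576 + 20.8849) = 6.95 km
Closest pair: 4–6 at 0.85 km.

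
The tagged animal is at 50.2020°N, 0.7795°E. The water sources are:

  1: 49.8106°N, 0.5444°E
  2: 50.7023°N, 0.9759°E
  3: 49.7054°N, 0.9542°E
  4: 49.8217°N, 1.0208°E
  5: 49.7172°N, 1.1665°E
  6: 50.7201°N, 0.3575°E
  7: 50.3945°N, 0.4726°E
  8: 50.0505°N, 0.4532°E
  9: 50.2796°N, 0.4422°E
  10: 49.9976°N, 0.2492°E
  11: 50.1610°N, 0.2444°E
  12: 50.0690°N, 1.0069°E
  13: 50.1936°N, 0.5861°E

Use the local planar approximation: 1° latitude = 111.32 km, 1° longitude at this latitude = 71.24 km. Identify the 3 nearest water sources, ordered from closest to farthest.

Distances from 50.2020°N, 0.7795°E:
1: √((-0.3914·111.32)² + (-0.2351·71.24)²) = √(1898.401367 + 280.513056) = 46.6788 km
2: √((0.5003·111.32)² + (0.1964·71.24)²) = √(3101.754358 + 195.763080) = 57.4240 km
3: √((-0.4966·111.32)² + (0.1747·71.24)²) = √(3056.045569 + 154.893656) = 56.6652 km
4: √((-0.3803·111.32)² + (0.2413·71.24)²) = √(1792.251886 + 295.503389) = 45.6920 km
5: √((-0.4848·111.32)² + (0.3870·71.24)²) = √(2912.538116 + 760.098283) = 60.6023 km
6: √((0.5181·111.32)² + (-0.4220·71.24)²) = √(3326.393167 + 903.800804) = 65.0399 km
7: √((0.1925·111.32)² + (-0.3069·71.24)²) = √(459.206327 + 478.015081) = 30.6141 km
8: √((-0.1515·111.32)² + (-0.3263·71.24)²) = √(284.427550 + 540.358477) = 28.7191 km
9: √((0.0776·111.32)² + (-0.3373·71.24)²) = √(74.622507 + 577.404952) = 25.5348 km
10: √((-0.2044·111.32)² + (-0.5303·71.24)²) = √(517.735779 + 1427.220502) = 44.1017 km
11: √((-0.0410·111.32)² + (-0.5351·71.24)²) = √(20.831191 + 1453.174350) = 38.3928 km
12: √((-0.1330·111.32)² + (0.2274·71.24)²) = √(219.204607 + 262.439222) = 21.9464 km
13: √((-0.0084·111.32)² + (-0.1934·71.24)²) = √(0.874390 + 189.828214) = 13.8095 km
Sorted: 13 (13.8095 km) < 12 (21.9464 km) < 9 (25.5348 km) < 8 (28.7191 km) < 7 (30.6141 km) < …

13, 12, 9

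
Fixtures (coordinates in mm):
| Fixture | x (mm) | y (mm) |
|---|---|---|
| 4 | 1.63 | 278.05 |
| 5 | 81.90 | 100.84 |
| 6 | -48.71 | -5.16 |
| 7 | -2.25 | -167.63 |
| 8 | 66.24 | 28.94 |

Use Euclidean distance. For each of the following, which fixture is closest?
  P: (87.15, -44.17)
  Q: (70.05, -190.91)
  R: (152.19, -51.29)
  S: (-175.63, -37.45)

P at (87.15, -44.17):
  4: 333.38 mm
  5: 145.11 mm
  6: 141.35 mm
  7: 152.43 mm
  8: 76.04 mm
  → nearest: 8 (76.04 mm)
Q at (70.05, -190.91):
  4: 473.92 mm
  5: 291.99 mm
  6: 220.47 mm
  7: 75.96 mm
  8: 219.88 mm
  → nearest: 7 (75.96 mm)
R at (152.19, -51.29):
  4: 362.12 mm
  5: 167.58 mm
  6: 206.13 mm
  7: 193.36 mm
  8: 117.58 mm
  → nearest: 8 (117.58 mm)
S at (-175.63, -37.45):
  4: 361.89 mm
  5: 292.31 mm
  6: 130.96 mm
  7: 216.81 mm
  8: 250.82 mm
  → nearest: 6 (130.96 mm)

P→8; Q→7; R→8; S→6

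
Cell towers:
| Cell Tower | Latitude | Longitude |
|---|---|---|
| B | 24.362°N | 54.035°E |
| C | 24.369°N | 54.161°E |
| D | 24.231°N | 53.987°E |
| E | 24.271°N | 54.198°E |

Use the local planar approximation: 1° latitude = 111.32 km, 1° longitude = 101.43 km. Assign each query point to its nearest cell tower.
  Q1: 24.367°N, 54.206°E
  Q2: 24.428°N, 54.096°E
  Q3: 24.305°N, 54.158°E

Q1→C; Q2→C; Q3→E

Q1 at 24.367°N, 54.206°E:
  B: √((-0.005·111.32)² + (-0.171·101.43)²) = √(0.30980 + 300.83272) = 17.353 km
  C: √((0.002·111.32)² + (-0.045·101.43)²) = √(0.04957 + 20.83329) = 4.570 km
  D: √((-0.136·111.32)² + (-0.219·101.43)²) = √(229.20507 + 493.42492) = 26.882 km
  E: √((-0.096·111.32)² + (-0.008·101.43)²) = √(114.20598 + 0.65843) = 10.717 km
  → nearest: C (4.570 km)
Q2 at 24.428°N, 54.096°E:
  B: √((-0.066·111.32)² + (-0.061·101.43)²) = √(53.98017 + 38.28182) = 9.605 km
  C: √((-0.059·111.32)² + (0.065·101.43)²) = √(43.13705 + 43.46699) = 9.306 km
  D: √((-0.197·111.32)² + (-0.109·101.43)²) = √(480.92665 + 122.23226) = 24.559 km
  E: √((-0.157·111.32)² + (0.102·101.43)²) = √(305.45392 + 107.03682) = 20.310 km
  → nearest: C (9.306 km)
Q3 at 24.305°N, 54.158°E:
  B: √((0.057·111.32)² + (-0.123·101.43)²) = √(40.26207 + 155.64783) = 13.997 km
  C: √((0.064·111.32)² + (0.003·101.43)²) = √(50.75822 + 0.09259) = 7.131 km
  D: √((-0.074·111.32)² + (-0.171·101.43)²) = √(67.85937 + 300.83272) = 19.201 km
  E: √((-0.034·111.32)² + (0.040·101.43)²) = √(14.32532 + 16.46087) = 5.549 km
  → nearest: E (5.549 km)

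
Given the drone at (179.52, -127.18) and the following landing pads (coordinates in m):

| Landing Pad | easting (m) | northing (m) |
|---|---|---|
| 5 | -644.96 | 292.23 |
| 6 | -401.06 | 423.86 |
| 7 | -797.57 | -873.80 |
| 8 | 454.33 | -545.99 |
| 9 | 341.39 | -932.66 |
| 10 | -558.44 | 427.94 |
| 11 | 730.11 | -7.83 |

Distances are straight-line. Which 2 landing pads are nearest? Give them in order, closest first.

8, 11

Distances from (179.52, -127.18):
5: √((-824.48)² + (419.41)²) = √(679767.2704 + 175904.7481) = 925.03 m
6: √((-580.58)² + (551.04)²) = √(337073.1364 + 303645.0816) = 800.45 m
7: √((-977.09)² + (-746.62)²) = √(954704.8681 + 557441.4244) = 1229.69 m
8: √((274.81)² + (-418.81)²) = √(75520.5361 + 175401.8161) = 500.92 m
9: √((161.87)² + (-805.48)²) = √(26201.8969 + 648798.0304) = 821.58 m
10: √((-737.96)² + (555.12)²) = √(544584.9616 + 308158.2144) = 923.44 m
11: √((550.59)² + (119.35)²) = √(303149.3481 + 14244.4225) = 563.38 m
Sorted: 8 (500.92 m) < 11 (563.38 m) < 6 (800.45 m) < 9 (821.58 m) < …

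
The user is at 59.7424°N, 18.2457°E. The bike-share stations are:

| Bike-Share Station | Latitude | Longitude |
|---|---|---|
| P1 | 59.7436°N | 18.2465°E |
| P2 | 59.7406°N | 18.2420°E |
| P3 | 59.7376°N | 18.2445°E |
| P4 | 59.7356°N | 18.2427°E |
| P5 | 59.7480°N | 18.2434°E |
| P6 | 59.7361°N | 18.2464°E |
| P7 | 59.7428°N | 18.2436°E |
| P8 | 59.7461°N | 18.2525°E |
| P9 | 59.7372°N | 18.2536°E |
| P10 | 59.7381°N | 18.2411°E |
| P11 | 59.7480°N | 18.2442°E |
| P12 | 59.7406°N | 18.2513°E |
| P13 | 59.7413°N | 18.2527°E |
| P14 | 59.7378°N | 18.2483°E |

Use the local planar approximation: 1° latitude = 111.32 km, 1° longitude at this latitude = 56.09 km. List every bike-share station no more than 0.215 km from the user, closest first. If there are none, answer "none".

P7, P1

Distances from 59.7424°N, 18.2457°E:
P1: √((0.0012·111.32)² + (0.0008·56.09)²) = √(0.017845 + 0.002013) = 0.1409 km
P2: √((-0.0018·111.32)² + (-0.0037·56.09)²) = √(0.040151 + 0.043070) = 0.2885 km
P3: √((-0.0048·111.32)² + (-0.0012·56.09)²) = √(0.285515 + 0.004530) = 0.5386 km
P4: √((-0.0068·111.32)² + (-0.0030·56.09)²) = √(0.573013 + 0.028315) = 0.7755 km
P5: √((0.0056·111.32)² + (-0.0023·56.09)²) = √(0.388618 + 0.016643) = 0.6366 km
P6: √((-0.0063·111.32)² + (0.0007·56.09)²) = √(0.491844 + 0.001542) = 0.7024 km
P7: √((0.0004·111.32)² + (-0.0021·56.09)²) = √(0.001983 + 0.013874) = 0.1259 km
P8: √((0.0037·111.32)² + (0.0068·56.09)²) = √(0.169648 + 0.145475) = 0.5614 km
P9: √((-0.0052·111.32)² + (0.0079·56.09)²) = √(0.335084 + 0.196347) = 0.7290 km
P10: √((-0.0043·111.32)² + (-0.0046·56.09)²) = √(0.229131 + 0.066571) = 0.5438 km
P11: √((0.0056·111.32)² + (-0.0015·56.09)²) = √(0.388618 + 0.007079) = 0.6290 km
P12: √((-0.0018·111.32)² + (0.0056·56.09)²) = √(0.040151 + 0.098661) = 0.3726 km
P13: √((-0.0011·111.32)² + (0.0070·56.09)²) = √(0.014994 + 0.154158) = 0.4113 km
P14: √((-0.0046·111.32)² + (0.0026·56.09)²) = √(0.262218 + 0.021268) = 0.5324 km
Threshold 0.215 km: P7 (0.1259 km), P1 (0.1409 km) are within range.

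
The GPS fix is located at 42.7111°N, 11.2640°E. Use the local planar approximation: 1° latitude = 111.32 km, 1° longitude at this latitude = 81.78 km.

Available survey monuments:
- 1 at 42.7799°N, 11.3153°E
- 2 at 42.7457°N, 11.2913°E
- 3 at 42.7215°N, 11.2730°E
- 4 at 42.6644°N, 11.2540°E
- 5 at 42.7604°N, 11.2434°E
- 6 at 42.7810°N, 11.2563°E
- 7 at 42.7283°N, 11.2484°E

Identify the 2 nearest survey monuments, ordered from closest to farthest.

Distances from 42.7111°N, 11.2640°E:
1: 8.7326 km
2: 4.4519 km
3: 1.3719 km
4: 5.2626 km
5: 5.7408 km
6: 7.8067 km
7: 2.3008 km
Sorted: 3 (1.3719 km) < 7 (2.3008 km) < 2 (4.4519 km) < 4 (5.2626 km) < …

3, 7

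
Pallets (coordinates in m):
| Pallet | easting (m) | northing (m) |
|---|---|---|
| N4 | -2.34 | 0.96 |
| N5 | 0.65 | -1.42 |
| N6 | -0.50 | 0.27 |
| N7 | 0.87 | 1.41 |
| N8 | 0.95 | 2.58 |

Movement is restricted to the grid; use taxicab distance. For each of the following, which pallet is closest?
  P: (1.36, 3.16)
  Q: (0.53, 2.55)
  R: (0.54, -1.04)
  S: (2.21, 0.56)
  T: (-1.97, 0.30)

P→N8; Q→N8; R→N5; S→N7; T→N4

P at (1.36, 3.16):
  N4: 5.90 m
  N5: 5.29 m
  N6: 4.75 m
  N7: 2.24 m
  N8: 0.99 m
  → nearest: N8 (0.99 m)
Q at (0.53, 2.55):
  N4: 4.46 m
  N5: 4.09 m
  N6: 3.31 m
  N7: 1.48 m
  N8: 0.45 m
  → nearest: N8 (0.45 m)
R at (0.54, -1.04):
  N4: 4.88 m
  N5: 0.49 m
  N6: 2.35 m
  N7: 2.78 m
  N8: 4.03 m
  → nearest: N5 (0.49 m)
S at (2.21, 0.56):
  N4: 4.95 m
  N5: 3.54 m
  N6: 3.00 m
  N7: 2.19 m
  N8: 3.28 m
  → nearest: N7 (2.19 m)
T at (-1.97, 0.30):
  N4: 1.03 m
  N5: 4.34 m
  N6: 1.50 m
  N7: 3.95 m
  N8: 5.20 m
  → nearest: N4 (1.03 m)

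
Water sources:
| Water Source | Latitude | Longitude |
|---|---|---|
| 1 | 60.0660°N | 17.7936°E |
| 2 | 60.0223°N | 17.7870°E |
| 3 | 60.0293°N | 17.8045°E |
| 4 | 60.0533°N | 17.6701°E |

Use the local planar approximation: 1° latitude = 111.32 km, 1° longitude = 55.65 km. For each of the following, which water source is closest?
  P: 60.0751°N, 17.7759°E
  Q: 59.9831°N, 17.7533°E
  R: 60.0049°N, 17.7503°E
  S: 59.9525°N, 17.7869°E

P at 60.0751°N, 17.7759°E:
  1: 1.4130 km
  2: 5.9101 km
  3: 5.3411 km
  4: 6.3683 km
  → nearest: 1 (1.4130 km)
Q at 59.9831°N, 17.7533°E:
  1: 9.4970 km
  2: 4.7497 km
  3: 5.8795 km
  4: 9.0833 km
  → nearest: 2 (4.7497 km)
R at 60.0049°N, 17.7503°E:
  1: 7.2159 km
  2: 2.8148 km
  3: 4.0590 km
  4: 6.9963 km
  → nearest: 2 (2.8148 km)
S at 59.9525°N, 17.7869°E:
  1: 12.6403 km
  2: 7.7701 km
  3: 8.6053 km
  4: 12.9677 km
  → nearest: 2 (7.7701 km)

P→1; Q→2; R→2; S→2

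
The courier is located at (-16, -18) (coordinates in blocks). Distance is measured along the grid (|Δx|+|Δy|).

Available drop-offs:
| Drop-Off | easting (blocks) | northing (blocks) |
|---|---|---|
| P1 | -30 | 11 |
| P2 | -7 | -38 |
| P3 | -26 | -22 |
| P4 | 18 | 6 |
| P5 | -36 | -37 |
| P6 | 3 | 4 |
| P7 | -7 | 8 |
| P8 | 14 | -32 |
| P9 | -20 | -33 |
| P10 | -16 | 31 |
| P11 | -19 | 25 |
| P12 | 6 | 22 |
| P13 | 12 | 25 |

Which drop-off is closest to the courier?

P3

Distances from (-16, -18):
P1: 43 blocks
P2: 29 blocks
P3: 14 blocks
P4: 58 blocks
P5: 39 blocks
P6: 41 blocks
P7: 35 blocks
P8: 44 blocks
P9: 19 blocks
P10: 49 blocks
P11: 46 blocks
P12: 62 blocks
P13: 71 blocks
Minimum: P3 at 14 blocks.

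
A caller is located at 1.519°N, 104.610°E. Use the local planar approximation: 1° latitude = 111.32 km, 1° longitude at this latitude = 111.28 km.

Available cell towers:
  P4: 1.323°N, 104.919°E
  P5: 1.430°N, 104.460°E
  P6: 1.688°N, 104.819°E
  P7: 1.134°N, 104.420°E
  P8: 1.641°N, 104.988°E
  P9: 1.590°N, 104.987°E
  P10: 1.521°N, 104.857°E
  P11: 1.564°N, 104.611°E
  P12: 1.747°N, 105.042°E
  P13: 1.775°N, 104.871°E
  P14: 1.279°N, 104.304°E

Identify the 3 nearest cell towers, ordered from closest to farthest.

Distances from 1.519°N, 104.610°E:
P4: 40.724 km
P5: 19.411 km
P6: 29.914 km
P7: 47.790 km
P8: 44.202 km
P9: 42.691 km
P10: 27.487 km
P11: 5.011 km
P12: 54.362 km
P13: 40.690 km
P14: 43.282 km
Sorted: P11 (5.011 km) < P5 (19.411 km) < P10 (27.487 km) < P6 (29.914 km) < P13 (40.690 km) < …

P11, P5, P10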